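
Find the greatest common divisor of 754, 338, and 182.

26

754 = 2 × 13 × 29
338 = 2 × 13^2
182 = 2 × 7 × 13
gcd(754, 338, 182) = 2 × 13 = 26.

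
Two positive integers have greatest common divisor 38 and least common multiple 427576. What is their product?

16247888

For any two positive integers, gcd × lcm = product = 38 × 427576 = 16247888.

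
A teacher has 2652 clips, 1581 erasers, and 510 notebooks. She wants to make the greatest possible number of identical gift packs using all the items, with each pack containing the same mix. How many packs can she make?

The pack count must divide each quantity, so the greatest is gcd(2652, 1581, 510).
2652 = 2^2 × 3 × 13 × 17
1581 = 3 × 17 × 31
510 = 2 × 3 × 5 × 17
gcd(2652, 1581, 510) = 3 × 17 = 51.

51 packs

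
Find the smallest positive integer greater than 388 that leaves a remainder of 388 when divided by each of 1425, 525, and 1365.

130063

N − 388 must be a common multiple of 1425, 525, and 1365.
1425 = 3 × 5^2 × 19
525 = 3 × 5^2 × 7
1365 = 3 × 5 × 7 × 13
LCM(1425, 525, 1365) = 3 × 5^2 × 7 × 13 × 19 = 129675.
Smallest N > 388 is LCM + 388 = 129675 + 388 = 130063.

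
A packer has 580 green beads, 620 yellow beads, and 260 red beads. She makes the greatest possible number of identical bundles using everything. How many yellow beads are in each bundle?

Number of bundles = gcd(580, 620, 260).
580 = 2^2 × 5 × 29
620 = 2^2 × 5 × 31
260 = 2^2 × 5 × 13
gcd(580, 620, 260) = 2^2 × 5 = 20.
yellow beads per bundle = 620 / 20 = 31.

31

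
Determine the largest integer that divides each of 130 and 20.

10

130 = 2 × 5 × 13
20 = 2^2 × 5
gcd(130, 20) = 2 × 5 = 10.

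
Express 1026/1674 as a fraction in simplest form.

19/31

1026 = 2 × 3^3 × 19
1674 = 2 × 3^3 × 31
gcd(1026, 1674) = 2 × 3^3 = 54.
Divide numerator and denominator by 54: 1026/1674 = 19/31.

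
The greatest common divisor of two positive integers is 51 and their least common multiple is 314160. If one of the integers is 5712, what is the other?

For two integers, gcd × lcm = product, so the other is (51 × 314160) / 5712 = 16022160 / 5712 = 2805.

2805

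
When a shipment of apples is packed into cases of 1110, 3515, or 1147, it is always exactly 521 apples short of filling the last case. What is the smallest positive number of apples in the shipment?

Being 521 short of a full case of size k means N ≡ −521 (mod k), i.e. N + 521 is a multiple of each size.
1110 = 2 × 3 × 5 × 37
3515 = 5 × 19 × 37
1147 = 31 × 37
LCM(1110, 3515, 1147) = 2 × 3 × 5 × 19 × 31 × 37 = 653790.
Smallest positive N is 653790 − 521 = 653269.

653269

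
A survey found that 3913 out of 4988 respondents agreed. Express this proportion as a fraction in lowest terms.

91/116

3913 = 7 × 13 × 43
4988 = 2^2 × 29 × 43
gcd(3913, 4988) = 43.
Divide numerator and denominator by 43: 3913/4988 = 91/116.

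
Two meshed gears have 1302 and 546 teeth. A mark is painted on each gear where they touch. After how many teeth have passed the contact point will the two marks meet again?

16926 teeth

The first simultaneous occurrence is after LCM of the individual periods.
1302 = 2 × 3 × 7 × 31
546 = 2 × 3 × 7 × 13
LCM(1302, 546) = 2 × 3 × 7 × 13 × 31 = 16926.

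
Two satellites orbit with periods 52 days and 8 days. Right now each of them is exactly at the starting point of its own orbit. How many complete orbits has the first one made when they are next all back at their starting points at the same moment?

They are all back at their starting positions together after one LCM of the periods.
52 = 2^2 × 13
8 = 2^3
LCM(52, 8) = 2^3 × 13 = 104.
Orbits for period 52: 104 / 52 = 2.

2 orbits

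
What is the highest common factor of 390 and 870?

30

390 = 2 × 3 × 5 × 13
870 = 2 × 3 × 5 × 29
gcd(390, 870) = 2 × 3 × 5 = 30.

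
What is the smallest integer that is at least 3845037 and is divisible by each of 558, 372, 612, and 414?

3927204

The integer must be a common multiple of 558, 372, 612, and 414, so a multiple of their LCM.
558 = 2 × 3^2 × 31
372 = 2^2 × 3 × 31
612 = 2^2 × 3^2 × 17
414 = 2 × 3^2 × 23
LCM(558, 372, 612, 414) = 2^2 × 3^2 × 17 × 23 × 31 = 436356.
Smallest multiple of 436356 that is ≥ 3845037: ⌈3845037/436356⌉ × 436356 = 9 × 436356 = 3927204.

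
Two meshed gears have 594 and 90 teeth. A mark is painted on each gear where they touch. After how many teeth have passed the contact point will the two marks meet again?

2970 teeth

They coincide at every common multiple of the periods; the first is the LCM.
594 = 2 × 3^3 × 11
90 = 2 × 3^2 × 5
LCM(594, 90) = 2 × 3^3 × 5 × 11 = 2970.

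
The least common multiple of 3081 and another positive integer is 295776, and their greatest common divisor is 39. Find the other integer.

gcd × lcm = product of the two integers, so the other integer is (39 × 295776) / 3081 = 3744.

3744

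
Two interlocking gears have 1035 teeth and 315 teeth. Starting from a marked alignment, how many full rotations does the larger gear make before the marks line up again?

The first common completion time is the LCM of the periods.
1035 = 3^2 × 5 × 23
315 = 3^2 × 5 × 7
LCM(1035, 315) = 3^2 × 5 × 7 × 23 = 7245.
Rotations for period 1035: 7245 / 1035 = 7.

7 rotations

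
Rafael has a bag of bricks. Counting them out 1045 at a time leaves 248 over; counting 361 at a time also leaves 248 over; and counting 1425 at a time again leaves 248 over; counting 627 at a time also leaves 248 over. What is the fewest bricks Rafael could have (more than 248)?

298073

N − 248 must be a common multiple of 1045, 361, 1425, and 627.
1045 = 5 × 11 × 19
361 = 19^2
1425 = 3 × 5^2 × 19
627 = 3 × 11 × 19
LCM(1045, 361, 1425, 627) = 3 × 5^2 × 11 × 19^2 = 297825.
Smallest N > 248 is LCM + 248 = 297825 + 248 = 298073.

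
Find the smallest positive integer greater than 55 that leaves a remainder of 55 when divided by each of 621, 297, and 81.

20548

N − 55 must be a common multiple of 621, 297, and 81.
621 = 3^3 × 23
297 = 3^3 × 11
81 = 3^4
LCM(621, 297, 81) = 3^4 × 11 × 23 = 20493.
Smallest N > 55 is LCM + 55 = 20493 + 55 = 20548.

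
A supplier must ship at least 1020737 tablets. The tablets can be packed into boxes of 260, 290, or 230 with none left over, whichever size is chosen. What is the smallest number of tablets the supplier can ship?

1040520

The number of tablets must be a common multiple of 260, 290, and 230, so a multiple of their LCM.
260 = 2^2 × 5 × 13
290 = 2 × 5 × 29
230 = 2 × 5 × 23
LCM(260, 290, 230) = 2^2 × 5 × 13 × 23 × 29 = 173420.
Smallest multiple of 173420 that is ≥ 1020737: ⌈1020737/173420⌉ × 173420 = 6 × 173420 = 1040520.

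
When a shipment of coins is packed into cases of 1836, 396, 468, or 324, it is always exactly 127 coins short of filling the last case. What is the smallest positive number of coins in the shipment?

Being 127 short of a full case of size k means N ≡ −127 (mod k), i.e. N + 127 is a multiple of each size.
1836 = 2^2 × 3^3 × 17
396 = 2^2 × 3^2 × 11
468 = 2^2 × 3^2 × 13
324 = 2^2 × 3^4
LCM(1836, 396, 468, 324) = 2^2 × 3^4 × 11 × 13 × 17 = 787644.
Smallest positive N is 787644 − 127 = 787517.

787517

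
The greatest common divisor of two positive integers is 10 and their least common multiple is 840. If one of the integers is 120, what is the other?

70

For two integers, gcd × lcm = product, so the other is (10 × 840) / 120 = 8400 / 120 = 70.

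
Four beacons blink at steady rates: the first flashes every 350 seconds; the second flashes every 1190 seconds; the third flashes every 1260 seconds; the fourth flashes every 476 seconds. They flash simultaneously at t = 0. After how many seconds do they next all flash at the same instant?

They coincide at every common multiple of the periods; the first is the LCM.
350 = 2 × 5^2 × 7
1190 = 2 × 5 × 7 × 17
1260 = 2^2 × 3^2 × 5 × 7
476 = 2^2 × 7 × 17
LCM(350, 1190, 1260, 476) = 2^2 × 3^2 × 5^2 × 7 × 17 = 107100.

107100 seconds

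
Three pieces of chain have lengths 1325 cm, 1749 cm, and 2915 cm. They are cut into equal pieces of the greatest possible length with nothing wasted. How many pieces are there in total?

113

Piece length = gcd(1325, 1749, 2915).
1325 = 5^2 × 53
1749 = 3 × 11 × 53
2915 = 5 × 11 × 53
gcd(1325, 1749, 2915) = 53.
Total pieces = 1325/53 + 1749/53 + 2915/53 = 25 + 33 + 55 = 113.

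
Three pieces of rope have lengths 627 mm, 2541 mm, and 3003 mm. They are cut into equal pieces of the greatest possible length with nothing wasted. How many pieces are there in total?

187

Piece length = gcd(627, 2541, 3003).
627 = 3 × 11 × 19
2541 = 3 × 7 × 11^2
3003 = 3 × 7 × 11 × 13
gcd(627, 2541, 3003) = 3 × 11 = 33.
Total pieces = 627/33 + 2541/33 + 3003/33 = 19 + 77 + 91 = 187.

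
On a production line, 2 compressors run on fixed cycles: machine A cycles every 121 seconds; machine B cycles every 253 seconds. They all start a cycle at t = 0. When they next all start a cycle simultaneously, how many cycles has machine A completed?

23 cycles

The first common completion time is the LCM of the periods.
121 = 11^2
253 = 11 × 23
LCM(121, 253) = 11^2 × 23 = 2783.
Cycles for period 121: 2783 / 121 = 23.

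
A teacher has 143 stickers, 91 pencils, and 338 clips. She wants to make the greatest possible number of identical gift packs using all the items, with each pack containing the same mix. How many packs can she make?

13 packs

The pack count must divide each quantity, so the greatest is gcd(143, 91, 338).
143 = 11 × 13
91 = 7 × 13
338 = 2 × 13^2
gcd(143, 91, 338) = 13.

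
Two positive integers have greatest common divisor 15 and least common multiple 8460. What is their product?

For any two positive integers, gcd × lcm = product = 15 × 8460 = 126900.

126900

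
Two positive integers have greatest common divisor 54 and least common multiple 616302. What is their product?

For any two positive integers, gcd × lcm = product = 54 × 616302 = 33280308.

33280308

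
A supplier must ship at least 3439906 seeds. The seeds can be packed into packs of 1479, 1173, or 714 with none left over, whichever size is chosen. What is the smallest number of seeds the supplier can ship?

3809904

The number of seeds must be a common multiple of 1479, 1173, and 714, so a multiple of their LCM.
1479 = 3 × 17 × 29
1173 = 3 × 17 × 23
714 = 2 × 3 × 7 × 17
LCM(1479, 1173, 714) = 2 × 3 × 7 × 17 × 23 × 29 = 476238.
Smallest multiple of 476238 that is ≥ 3439906: ⌈3439906/476238⌉ × 476238 = 8 × 476238 = 3809904.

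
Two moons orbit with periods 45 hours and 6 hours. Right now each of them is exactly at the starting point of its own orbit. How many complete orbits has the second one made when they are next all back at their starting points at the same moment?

They are all back at their starting positions together after one LCM of the periods.
45 = 3^2 × 5
6 = 2 × 3
LCM(45, 6) = 2 × 3^2 × 5 = 90.
Orbits for period 6: 90 / 6 = 15.

15 orbits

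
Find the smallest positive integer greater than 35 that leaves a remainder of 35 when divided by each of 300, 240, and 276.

27635

N − 35 must be a common multiple of 300, 240, and 276.
300 = 2^2 × 3 × 5^2
240 = 2^4 × 3 × 5
276 = 2^2 × 3 × 23
LCM(300, 240, 276) = 2^4 × 3 × 5^2 × 23 = 27600.
Smallest N > 35 is LCM + 35 = 27600 + 35 = 27635.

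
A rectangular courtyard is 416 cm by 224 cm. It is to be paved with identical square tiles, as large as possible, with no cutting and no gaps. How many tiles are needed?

91

Tile side = gcd(416, 224).
416 = 2^5 × 13
224 = 2^5 × 7
gcd(416, 224) = 2^5 = 32.
Tiles: (416/32) × (224/32) = 13 × 7 = 91.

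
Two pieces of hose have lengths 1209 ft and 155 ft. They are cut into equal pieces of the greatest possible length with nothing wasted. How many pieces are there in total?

44

Piece length = gcd(1209, 155).
1209 = 3 × 13 × 31
155 = 5 × 31
gcd(1209, 155) = 31.
Total pieces = 1209/31 + 155/31 = 39 + 5 = 44.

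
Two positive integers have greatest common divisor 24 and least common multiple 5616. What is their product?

134784

For any two positive integers, gcd × lcm = product = 24 × 5616 = 134784.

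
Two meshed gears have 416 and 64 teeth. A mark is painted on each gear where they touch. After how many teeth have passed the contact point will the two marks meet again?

832 teeth

The first simultaneous occurrence is after LCM of the individual periods.
416 = 2^5 × 13
64 = 2^6
LCM(416, 64) = 2^6 × 13 = 832.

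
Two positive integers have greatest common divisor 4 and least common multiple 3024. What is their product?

12096

For any two positive integers, gcd × lcm = product = 4 × 3024 = 12096.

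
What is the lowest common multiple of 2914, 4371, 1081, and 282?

2914 = 2 × 31 × 47
4371 = 3 × 31 × 47
1081 = 23 × 47
282 = 2 × 3 × 47
LCM(2914, 4371, 1081, 282) = 2 × 3 × 23 × 31 × 47 = 201066.

201066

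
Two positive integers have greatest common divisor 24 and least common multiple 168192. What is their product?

For any two positive integers, gcd × lcm = product = 24 × 168192 = 4036608.

4036608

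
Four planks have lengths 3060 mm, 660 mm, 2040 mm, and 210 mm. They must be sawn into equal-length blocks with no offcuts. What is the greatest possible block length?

This is the greatest common divisor of 3060, 660, 2040, and 210.
3060 = 2^2 × 3^2 × 5 × 17
660 = 2^2 × 3 × 5 × 11
2040 = 2^3 × 3 × 5 × 17
210 = 2 × 3 × 5 × 7
gcd(3060, 660, 2040, 210) = 2 × 3 × 5 = 30.

30 mm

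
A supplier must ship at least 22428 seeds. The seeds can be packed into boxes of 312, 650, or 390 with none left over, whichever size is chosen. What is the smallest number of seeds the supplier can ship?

The number of seeds must be a common multiple of 312, 650, and 390, so a multiple of their LCM.
312 = 2^3 × 3 × 13
650 = 2 × 5^2 × 13
390 = 2 × 3 × 5 × 13
LCM(312, 650, 390) = 2^3 × 3 × 5^2 × 13 = 7800.
Smallest multiple of 7800 that is ≥ 22428: ⌈22428/7800⌉ × 7800 = 3 × 7800 = 23400.

23400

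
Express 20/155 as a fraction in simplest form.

20 = 2^2 × 5
155 = 5 × 31
gcd(20, 155) = 5.
Divide numerator and denominator by 5: 20/155 = 4/31.

4/31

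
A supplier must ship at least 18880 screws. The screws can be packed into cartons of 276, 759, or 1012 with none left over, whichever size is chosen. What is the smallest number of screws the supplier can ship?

21252

The number of screws must be a common multiple of 276, 759, and 1012, so a multiple of their LCM.
276 = 2^2 × 3 × 23
759 = 3 × 11 × 23
1012 = 2^2 × 11 × 23
LCM(276, 759, 1012) = 2^2 × 3 × 11 × 23 = 3036.
Smallest multiple of 3036 that is ≥ 18880: ⌈18880/3036⌉ × 3036 = 7 × 3036 = 21252.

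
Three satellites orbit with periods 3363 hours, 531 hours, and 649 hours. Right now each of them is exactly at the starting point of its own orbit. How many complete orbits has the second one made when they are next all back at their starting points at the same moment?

All finish a whole number of cycles simultaneously at t = LCM of the periods.
3363 = 3 × 19 × 59
531 = 3^2 × 59
649 = 11 × 59
LCM(3363, 531, 649) = 3^2 × 11 × 19 × 59 = 110979.
Orbits for period 531: 110979 / 531 = 209.

209 orbits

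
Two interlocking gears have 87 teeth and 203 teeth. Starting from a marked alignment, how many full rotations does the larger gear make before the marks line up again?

3 rotations

The first common completion time is the LCM of the periods.
87 = 3 × 29
203 = 7 × 29
LCM(87, 203) = 3 × 7 × 29 = 609.
Rotations for period 203: 609 / 203 = 3.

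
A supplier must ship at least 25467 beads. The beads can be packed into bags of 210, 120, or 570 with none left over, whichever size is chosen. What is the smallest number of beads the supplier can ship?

31920

The number of beads must be a common multiple of 210, 120, and 570, so a multiple of their LCM.
210 = 2 × 3 × 5 × 7
120 = 2^3 × 3 × 5
570 = 2 × 3 × 5 × 19
LCM(210, 120, 570) = 2^3 × 3 × 5 × 7 × 19 = 15960.
Smallest multiple of 15960 that is ≥ 25467: ⌈25467/15960⌉ × 15960 = 2 × 15960 = 31920.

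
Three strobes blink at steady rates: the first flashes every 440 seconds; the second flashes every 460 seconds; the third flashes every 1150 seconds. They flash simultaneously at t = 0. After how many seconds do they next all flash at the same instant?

We need the least common multiple of the intervals.
440 = 2^3 × 5 × 11
460 = 2^2 × 5 × 23
1150 = 2 × 5^2 × 23
LCM(440, 460, 1150) = 2^3 × 5^2 × 11 × 23 = 50600.

50600 seconds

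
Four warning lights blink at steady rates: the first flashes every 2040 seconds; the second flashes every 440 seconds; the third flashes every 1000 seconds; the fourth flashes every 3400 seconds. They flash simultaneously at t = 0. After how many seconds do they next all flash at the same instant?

We need the least common multiple of the intervals.
2040 = 2^3 × 3 × 5 × 17
440 = 2^3 × 5 × 11
1000 = 2^3 × 5^3
3400 = 2^3 × 5^2 × 17
LCM(2040, 440, 1000, 3400) = 2^3 × 3 × 5^3 × 11 × 17 = 561000.

561000 seconds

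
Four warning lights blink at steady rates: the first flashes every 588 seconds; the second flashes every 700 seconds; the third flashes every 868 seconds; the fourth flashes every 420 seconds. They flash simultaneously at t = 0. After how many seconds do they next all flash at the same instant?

455700 seconds

We need the least common multiple of the intervals.
588 = 2^2 × 3 × 7^2
700 = 2^2 × 5^2 × 7
868 = 2^2 × 7 × 31
420 = 2^2 × 3 × 5 × 7
LCM(588, 700, 868, 420) = 2^2 × 3 × 5^2 × 7^2 × 31 = 455700.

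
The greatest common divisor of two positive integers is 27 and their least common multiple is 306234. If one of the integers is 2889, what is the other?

For two integers, gcd × lcm = product, so the other is (27 × 306234) / 2889 = 8268318 / 2889 = 2862.

2862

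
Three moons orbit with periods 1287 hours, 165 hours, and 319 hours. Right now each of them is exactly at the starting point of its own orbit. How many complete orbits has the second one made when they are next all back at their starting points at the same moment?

1131 orbits

All finish a whole number of cycles simultaneously at t = LCM of the periods.
1287 = 3^2 × 11 × 13
165 = 3 × 5 × 11
319 = 11 × 29
LCM(1287, 165, 319) = 3^2 × 5 × 11 × 13 × 29 = 186615.
Orbits for period 165: 186615 / 165 = 1131.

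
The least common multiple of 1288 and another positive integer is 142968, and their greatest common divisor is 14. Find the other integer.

gcd × lcm = product of the two integers, so the other integer is (14 × 142968) / 1288 = 1554.

1554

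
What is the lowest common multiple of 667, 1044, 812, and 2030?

840420

667 = 23 × 29
1044 = 2^2 × 3^2 × 29
812 = 2^2 × 7 × 29
2030 = 2 × 5 × 7 × 29
LCM(667, 1044, 812, 2030) = 2^2 × 3^2 × 5 × 7 × 23 × 29 = 840420.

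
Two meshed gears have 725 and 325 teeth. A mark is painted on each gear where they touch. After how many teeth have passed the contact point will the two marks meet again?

We need the least common multiple of the intervals.
725 = 5^2 × 29
325 = 5^2 × 13
LCM(725, 325) = 5^2 × 13 × 29 = 9425.

9425 teeth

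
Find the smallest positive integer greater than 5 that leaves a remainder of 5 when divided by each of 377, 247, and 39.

21494

N − 5 must be a common multiple of 377, 247, and 39.
377 = 13 × 29
247 = 13 × 19
39 = 3 × 13
LCM(377, 247, 39) = 3 × 13 × 19 × 29 = 21489.
Smallest N > 5 is LCM + 5 = 21489 + 5 = 21494.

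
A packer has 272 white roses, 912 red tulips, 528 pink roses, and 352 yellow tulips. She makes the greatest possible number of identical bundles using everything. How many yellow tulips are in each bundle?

22

Number of bundles = gcd(272, 912, 528, 352).
272 = 2^4 × 17
912 = 2^4 × 3 × 19
528 = 2^4 × 3 × 11
352 = 2^5 × 11
gcd(272, 912, 528, 352) = 2^4 = 16.
yellow tulips per bundle = 352 / 16 = 22.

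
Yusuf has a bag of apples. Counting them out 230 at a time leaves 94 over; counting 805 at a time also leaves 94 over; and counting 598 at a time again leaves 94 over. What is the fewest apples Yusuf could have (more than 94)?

N − 94 must be a common multiple of 230, 805, and 598.
230 = 2 × 5 × 23
805 = 5 × 7 × 23
598 = 2 × 13 × 23
LCM(230, 805, 598) = 2 × 5 × 7 × 13 × 23 = 20930.
Smallest N > 94 is LCM + 94 = 20930 + 94 = 21024.

21024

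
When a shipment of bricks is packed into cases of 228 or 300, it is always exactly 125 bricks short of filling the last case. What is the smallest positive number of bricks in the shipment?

5575

Being 125 short of a full case of size k means N ≡ −125 (mod k), i.e. N + 125 is a multiple of each size.
228 = 2^2 × 3 × 19
300 = 2^2 × 3 × 5^2
LCM(228, 300) = 2^2 × 3 × 5^2 × 19 = 5700.
Smallest positive N is 5700 − 125 = 5575.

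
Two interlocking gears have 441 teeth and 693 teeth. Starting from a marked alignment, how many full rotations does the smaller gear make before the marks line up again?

11 rotations

They are all back at their starting positions together after one LCM of the periods.
441 = 3^2 × 7^2
693 = 3^2 × 7 × 11
LCM(441, 693) = 3^2 × 7^2 × 11 = 4851.
Rotations for period 441: 4851 / 441 = 11.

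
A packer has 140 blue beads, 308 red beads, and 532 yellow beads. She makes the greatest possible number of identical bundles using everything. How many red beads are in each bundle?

Number of bundles = gcd(140, 308, 532).
140 = 2^2 × 5 × 7
308 = 2^2 × 7 × 11
532 = 2^2 × 7 × 19
gcd(140, 308, 532) = 2^2 × 7 = 28.
red beads per bundle = 308 / 28 = 11.

11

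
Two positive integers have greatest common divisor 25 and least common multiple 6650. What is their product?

166250

For any two positive integers, gcd × lcm = product = 25 × 6650 = 166250.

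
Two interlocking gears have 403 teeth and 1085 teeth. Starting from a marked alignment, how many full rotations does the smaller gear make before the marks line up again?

35 rotations

The first common completion time is the LCM of the periods.
403 = 13 × 31
1085 = 5 × 7 × 31
LCM(403, 1085) = 5 × 7 × 13 × 31 = 14105.
Rotations for period 403: 14105 / 403 = 35.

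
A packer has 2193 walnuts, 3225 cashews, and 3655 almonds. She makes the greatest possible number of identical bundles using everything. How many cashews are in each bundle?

Number of bundles = gcd(2193, 3225, 3655).
2193 = 3 × 17 × 43
3225 = 3 × 5^2 × 43
3655 = 5 × 17 × 43
gcd(2193, 3225, 3655) = 43.
cashews per bundle = 3225 / 43 = 75.

75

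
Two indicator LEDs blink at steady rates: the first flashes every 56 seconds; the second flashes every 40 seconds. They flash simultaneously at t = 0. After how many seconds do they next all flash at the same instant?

280 seconds

The first simultaneous occurrence is after LCM of the individual periods.
56 = 2^3 × 7
40 = 2^3 × 5
LCM(56, 40) = 2^3 × 5 × 7 = 280.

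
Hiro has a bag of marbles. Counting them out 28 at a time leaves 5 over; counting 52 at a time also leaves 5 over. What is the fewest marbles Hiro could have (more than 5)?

N − 5 must be a common multiple of 28 and 52.
28 = 2^2 × 7
52 = 2^2 × 13
LCM(28, 52) = 2^2 × 7 × 13 = 364.
Smallest N > 5 is LCM + 5 = 364 + 5 = 369.

369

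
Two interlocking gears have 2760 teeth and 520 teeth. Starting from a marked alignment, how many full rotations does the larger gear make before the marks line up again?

13 rotations

They are all back at their starting positions together after one LCM of the periods.
2760 = 2^3 × 3 × 5 × 23
520 = 2^3 × 5 × 13
LCM(2760, 520) = 2^3 × 3 × 5 × 13 × 23 = 35880.
Rotations for period 2760: 35880 / 2760 = 13.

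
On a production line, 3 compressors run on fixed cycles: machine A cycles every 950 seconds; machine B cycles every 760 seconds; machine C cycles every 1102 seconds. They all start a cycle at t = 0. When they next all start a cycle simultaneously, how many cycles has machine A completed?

The first common completion time is the LCM of the periods.
950 = 2 × 5^2 × 19
760 = 2^3 × 5 × 19
1102 = 2 × 19 × 29
LCM(950, 760, 1102) = 2^3 × 5^2 × 19 × 29 = 110200.
Cycles for period 950: 110200 / 950 = 116.

116 cycles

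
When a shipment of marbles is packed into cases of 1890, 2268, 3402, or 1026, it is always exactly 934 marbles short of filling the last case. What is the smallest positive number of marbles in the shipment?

Being 934 short of a full case of size k means N ≡ −934 (mod k), i.e. N + 934 is a multiple of each size.
1890 = 2 × 3^3 × 5 × 7
2268 = 2^2 × 3^4 × 7
3402 = 2 × 3^5 × 7
1026 = 2 × 3^3 × 19
LCM(1890, 2268, 3402, 1026) = 2^2 × 3^5 × 5 × 7 × 19 = 646380.
Smallest positive N is 646380 − 934 = 645446.

645446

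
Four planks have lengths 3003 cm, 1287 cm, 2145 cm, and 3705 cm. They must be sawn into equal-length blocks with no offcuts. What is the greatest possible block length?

39 cm

This is the greatest common divisor of 3003, 1287, 2145, and 3705.
3003 = 3 × 7 × 11 × 13
1287 = 3^2 × 11 × 13
2145 = 3 × 5 × 11 × 13
3705 = 3 × 5 × 13 × 19
gcd(3003, 1287, 2145, 3705) = 3 × 13 = 39.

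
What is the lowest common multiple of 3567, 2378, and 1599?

92742

3567 = 3 × 29 × 41
2378 = 2 × 29 × 41
1599 = 3 × 13 × 41
LCM(3567, 2378, 1599) = 2 × 3 × 13 × 29 × 41 = 92742.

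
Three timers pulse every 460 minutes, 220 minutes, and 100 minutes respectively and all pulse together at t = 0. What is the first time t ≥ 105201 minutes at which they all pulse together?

126500 minutes

Joint pulses occur at multiples of LCM(460, 220, 100).
460 = 2^2 × 5 × 23
220 = 2^2 × 5 × 11
100 = 2^2 × 5^2
LCM(460, 220, 100) = 2^2 × 5^2 × 11 × 23 = 25300.
Smallest multiple of 25300 that is ≥ 105201: ⌈105201/25300⌉ × 25300 = 5 × 25300 = 126500.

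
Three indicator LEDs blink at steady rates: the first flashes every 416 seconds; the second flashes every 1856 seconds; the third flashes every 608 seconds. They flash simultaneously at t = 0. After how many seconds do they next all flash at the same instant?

We need the least common multiple of the intervals.
416 = 2^5 × 13
1856 = 2^6 × 29
608 = 2^5 × 19
LCM(416, 1856, 608) = 2^6 × 13 × 19 × 29 = 458432.

458432 seconds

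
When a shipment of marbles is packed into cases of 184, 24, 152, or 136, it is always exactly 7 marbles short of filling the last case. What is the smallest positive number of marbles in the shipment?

178289

Being 7 short of a full case of size k means N ≡ −7 (mod k), i.e. N + 7 is a multiple of each size.
184 = 2^3 × 23
24 = 2^3 × 3
152 = 2^3 × 19
136 = 2^3 × 17
LCM(184, 24, 152, 136) = 2^3 × 3 × 17 × 19 × 23 = 178296.
Smallest positive N is 178296 − 7 = 178289.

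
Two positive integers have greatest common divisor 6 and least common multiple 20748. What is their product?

124488

For any two positive integers, gcd × lcm = product = 6 × 20748 = 124488.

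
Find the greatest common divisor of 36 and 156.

12

36 = 2^2 × 3^2
156 = 2^2 × 3 × 13
gcd(36, 156) = 2^2 × 3 = 12.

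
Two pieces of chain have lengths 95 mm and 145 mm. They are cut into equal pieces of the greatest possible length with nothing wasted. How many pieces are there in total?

Piece length = gcd(95, 145).
95 = 5 × 19
145 = 5 × 29
gcd(95, 145) = 5.
Total pieces = 95/5 + 145/5 = 19 + 29 = 48.

48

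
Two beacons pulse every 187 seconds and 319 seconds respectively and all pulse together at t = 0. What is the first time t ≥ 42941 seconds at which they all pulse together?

Joint pulses occur at multiples of LCM(187, 319).
187 = 11 × 17
319 = 11 × 29
LCM(187, 319) = 11 × 17 × 29 = 5423.
Smallest multiple of 5423 that is ≥ 42941: ⌈42941/5423⌉ × 5423 = 8 × 5423 = 43384.

43384 seconds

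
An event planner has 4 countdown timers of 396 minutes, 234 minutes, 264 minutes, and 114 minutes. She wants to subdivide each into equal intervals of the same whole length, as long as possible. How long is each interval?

6 minutes

The interval must divide each timer length; the longest such is the gcd.
396 = 2^2 × 3^2 × 11
234 = 2 × 3^2 × 13
264 = 2^3 × 3 × 11
114 = 2 × 3 × 19
gcd(396, 234, 264, 114) = 2 × 3 = 6.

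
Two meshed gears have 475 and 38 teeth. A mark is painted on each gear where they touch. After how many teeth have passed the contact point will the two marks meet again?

The first simultaneous occurrence is after LCM of the individual periods.
475 = 5^2 × 19
38 = 2 × 19
LCM(475, 38) = 2 × 5^2 × 19 = 950.

950 teeth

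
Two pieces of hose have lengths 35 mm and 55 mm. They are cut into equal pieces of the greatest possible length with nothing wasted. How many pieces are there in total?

Piece length = gcd(35, 55).
35 = 5 × 7
55 = 5 × 11
gcd(35, 55) = 5.
Total pieces = 35/5 + 55/5 = 7 + 11 = 18.

18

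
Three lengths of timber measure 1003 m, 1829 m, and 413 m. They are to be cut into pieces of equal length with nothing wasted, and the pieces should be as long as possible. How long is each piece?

The greatest length dividing all of 1003, 1829, and 413 is their gcd.
1003 = 17 × 59
1829 = 31 × 59
413 = 7 × 59
gcd(1003, 1829, 413) = 59.

59 m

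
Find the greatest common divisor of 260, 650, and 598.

260 = 2^2 × 5 × 13
650 = 2 × 5^2 × 13
598 = 2 × 13 × 23
gcd(260, 650, 598) = 2 × 13 = 26.

26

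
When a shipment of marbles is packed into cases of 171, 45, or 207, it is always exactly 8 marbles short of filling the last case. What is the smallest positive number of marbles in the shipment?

19657

Being 8 short of a full case of size k means N ≡ −8 (mod k), i.e. N + 8 is a multiple of each size.
171 = 3^2 × 19
45 = 3^2 × 5
207 = 3^2 × 23
LCM(171, 45, 207) = 3^2 × 5 × 19 × 23 = 19665.
Smallest positive N is 19665 − 8 = 19657.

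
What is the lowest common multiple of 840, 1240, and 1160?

755160

840 = 2^3 × 3 × 5 × 7
1240 = 2^3 × 5 × 31
1160 = 2^3 × 5 × 29
LCM(840, 1240, 1160) = 2^3 × 3 × 5 × 7 × 29 × 31 = 755160.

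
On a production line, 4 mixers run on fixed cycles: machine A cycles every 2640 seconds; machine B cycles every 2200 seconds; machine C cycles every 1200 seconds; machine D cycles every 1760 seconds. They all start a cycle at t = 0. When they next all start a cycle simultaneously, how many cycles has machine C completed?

The first common completion time is the LCM of the periods.
2640 = 2^4 × 3 × 5 × 11
2200 = 2^3 × 5^2 × 11
1200 = 2^4 × 3 × 5^2
1760 = 2^5 × 5 × 11
LCM(2640, 2200, 1200, 1760) = 2^5 × 3 × 5^2 × 11 = 26400.
Cycles for period 1200: 26400 / 1200 = 22.

22 cycles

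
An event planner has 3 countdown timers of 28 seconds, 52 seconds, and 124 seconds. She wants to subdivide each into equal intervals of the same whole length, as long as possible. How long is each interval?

4 seconds

The interval must divide each timer length; the longest such is the gcd.
28 = 2^2 × 7
52 = 2^2 × 13
124 = 2^2 × 31
gcd(28, 52, 124) = 2^2 = 4.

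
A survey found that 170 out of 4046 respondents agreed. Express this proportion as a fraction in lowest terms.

5/119

170 = 2 × 5 × 17
4046 = 2 × 7 × 17^2
gcd(170, 4046) = 2 × 17 = 34.
Divide numerator and denominator by 34: 170/4046 = 5/119.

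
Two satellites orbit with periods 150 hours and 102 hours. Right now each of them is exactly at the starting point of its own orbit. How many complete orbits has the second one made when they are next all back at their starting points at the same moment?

All finish a whole number of cycles simultaneously at t = LCM of the periods.
150 = 2 × 3 × 5^2
102 = 2 × 3 × 17
LCM(150, 102) = 2 × 3 × 5^2 × 17 = 2550.
Orbits for period 102: 2550 / 102 = 25.

25 orbits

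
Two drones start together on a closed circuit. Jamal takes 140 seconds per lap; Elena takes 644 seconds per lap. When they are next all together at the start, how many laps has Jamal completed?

The first common completion time is the LCM of the periods.
140 = 2^2 × 5 × 7
644 = 2^2 × 7 × 23
LCM(140, 644) = 2^2 × 5 × 7 × 23 = 3220.
Laps for period 140: 3220 / 140 = 23.

23 laps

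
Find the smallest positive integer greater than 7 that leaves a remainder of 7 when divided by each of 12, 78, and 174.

4531

N − 7 must be a common multiple of 12, 78, and 174.
12 = 2^2 × 3
78 = 2 × 3 × 13
174 = 2 × 3 × 29
LCM(12, 78, 174) = 2^2 × 3 × 13 × 29 = 4524.
Smallest N > 7 is LCM + 7 = 4524 + 7 = 4531.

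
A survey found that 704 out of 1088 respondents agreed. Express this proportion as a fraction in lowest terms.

704 = 2^6 × 11
1088 = 2^6 × 17
gcd(704, 1088) = 2^6 = 64.
Divide numerator and denominator by 64: 704/1088 = 11/17.

11/17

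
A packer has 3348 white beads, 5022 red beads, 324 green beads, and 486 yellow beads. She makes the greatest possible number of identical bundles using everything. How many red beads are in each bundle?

Number of bundles = gcd(3348, 5022, 324, 486).
3348 = 2^2 × 3^3 × 31
5022 = 2 × 3^4 × 31
324 = 2^2 × 3^4
486 = 2 × 3^5
gcd(3348, 5022, 324, 486) = 2 × 3^3 = 54.
red beads per bundle = 5022 / 54 = 93.

93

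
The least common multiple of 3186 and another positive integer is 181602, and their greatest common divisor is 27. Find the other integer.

1539

gcd × lcm = product of the two integers, so the other integer is (27 × 181602) / 3186 = 1539.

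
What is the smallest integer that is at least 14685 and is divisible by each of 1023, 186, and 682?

The integer must be a common multiple of 1023, 186, and 682, so a multiple of their LCM.
1023 = 3 × 11 × 31
186 = 2 × 3 × 31
682 = 2 × 11 × 31
LCM(1023, 186, 682) = 2 × 3 × 11 × 31 = 2046.
Smallest multiple of 2046 that is ≥ 14685: ⌈14685/2046⌉ × 2046 = 8 × 2046 = 16368.

16368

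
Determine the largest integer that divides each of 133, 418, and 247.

19

133 = 7 × 19
418 = 2 × 11 × 19
247 = 13 × 19
gcd(133, 418, 247) = 19.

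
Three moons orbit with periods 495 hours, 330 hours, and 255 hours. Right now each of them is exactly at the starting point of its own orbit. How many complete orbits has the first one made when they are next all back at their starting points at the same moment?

All finish a whole number of cycles simultaneously at t = LCM of the periods.
495 = 3^2 × 5 × 11
330 = 2 × 3 × 5 × 11
255 = 3 × 5 × 17
LCM(495, 330, 255) = 2 × 3^2 × 5 × 11 × 17 = 16830.
Orbits for period 495: 16830 / 495 = 34.

34 orbits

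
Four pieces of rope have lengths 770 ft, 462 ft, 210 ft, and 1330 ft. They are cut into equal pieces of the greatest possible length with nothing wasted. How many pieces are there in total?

198

Piece length = gcd(770, 462, 210, 1330).
770 = 2 × 5 × 7 × 11
462 = 2 × 3 × 7 × 11
210 = 2 × 3 × 5 × 7
1330 = 2 × 5 × 7 × 19
gcd(770, 462, 210, 1330) = 2 × 7 = 14.
Total pieces = 770/14 + 462/14 + 210/14 + 1330/14 = 55 + 33 + 15 + 95 = 198.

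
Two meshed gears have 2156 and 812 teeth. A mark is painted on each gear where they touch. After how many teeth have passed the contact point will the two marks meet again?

62524 teeth

We need the least common multiple of the intervals.
2156 = 2^2 × 7^2 × 11
812 = 2^2 × 7 × 29
LCM(2156, 812) = 2^2 × 7^2 × 11 × 29 = 62524.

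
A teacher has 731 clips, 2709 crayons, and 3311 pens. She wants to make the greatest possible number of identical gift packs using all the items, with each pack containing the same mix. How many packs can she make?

The pack count must divide each quantity, so the greatest is gcd(731, 2709, 3311).
731 = 17 × 43
2709 = 3^2 × 7 × 43
3311 = 7 × 11 × 43
gcd(731, 2709, 3311) = 43.

43 packs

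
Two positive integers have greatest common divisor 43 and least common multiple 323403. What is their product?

For any two positive integers, gcd × lcm = product = 43 × 323403 = 13906329.

13906329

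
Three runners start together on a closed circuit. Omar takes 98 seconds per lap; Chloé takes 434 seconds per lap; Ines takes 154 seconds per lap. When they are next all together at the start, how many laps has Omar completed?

They are all back at their starting positions together after one LCM of the periods.
98 = 2 × 7^2
434 = 2 × 7 × 31
154 = 2 × 7 × 11
LCM(98, 434, 154) = 2 × 7^2 × 11 × 31 = 33418.
Laps for period 98: 33418 / 98 = 341.

341 laps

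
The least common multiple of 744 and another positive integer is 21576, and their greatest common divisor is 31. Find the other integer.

gcd × lcm = product of the two integers, so the other integer is (31 × 21576) / 744 = 899.

899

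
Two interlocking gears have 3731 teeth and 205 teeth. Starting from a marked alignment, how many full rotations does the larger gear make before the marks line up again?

5 rotations

The first common completion time is the LCM of the periods.
3731 = 7 × 13 × 41
205 = 5 × 41
LCM(3731, 205) = 5 × 7 × 13 × 41 = 18655.
Rotations for period 3731: 18655 / 3731 = 5.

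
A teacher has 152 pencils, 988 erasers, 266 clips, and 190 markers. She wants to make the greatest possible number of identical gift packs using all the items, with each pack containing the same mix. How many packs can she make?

38 packs

The pack count must divide each quantity, so the greatest is gcd(152, 988, 266, 190).
152 = 2^3 × 19
988 = 2^2 × 13 × 19
266 = 2 × 7 × 19
190 = 2 × 5 × 19
gcd(152, 988, 266, 190) = 2 × 19 = 38.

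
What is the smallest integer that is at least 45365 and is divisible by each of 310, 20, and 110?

The integer must be a common multiple of 310, 20, and 110, so a multiple of their LCM.
310 = 2 × 5 × 31
20 = 2^2 × 5
110 = 2 × 5 × 11
LCM(310, 20, 110) = 2^2 × 5 × 11 × 31 = 6820.
Smallest multiple of 6820 that is ≥ 45365: ⌈45365/6820⌉ × 6820 = 7 × 6820 = 47740.

47740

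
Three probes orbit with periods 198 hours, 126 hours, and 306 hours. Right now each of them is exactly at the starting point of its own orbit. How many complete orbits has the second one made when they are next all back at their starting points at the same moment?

187 orbits

All finish a whole number of cycles simultaneously at t = LCM of the periods.
198 = 2 × 3^2 × 11
126 = 2 × 3^2 × 7
306 = 2 × 3^2 × 17
LCM(198, 126, 306) = 2 × 3^2 × 7 × 11 × 17 = 23562.
Orbits for period 126: 23562 / 126 = 187.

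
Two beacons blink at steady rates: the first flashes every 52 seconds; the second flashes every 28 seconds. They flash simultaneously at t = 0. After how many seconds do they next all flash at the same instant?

They coincide at every common multiple of the periods; the first is the LCM.
52 = 2^2 × 13
28 = 2^2 × 7
LCM(52, 28) = 2^2 × 7 × 13 = 364.

364 seconds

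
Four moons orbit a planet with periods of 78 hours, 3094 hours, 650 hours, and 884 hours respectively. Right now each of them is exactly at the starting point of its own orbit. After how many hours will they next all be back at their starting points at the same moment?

The first simultaneous occurrence is after LCM of the individual periods.
78 = 2 × 3 × 13
3094 = 2 × 7 × 13 × 17
650 = 2 × 5^2 × 13
884 = 2^2 × 13 × 17
LCM(78, 3094, 650, 884) = 2^2 × 3 × 5^2 × 7 × 13 × 17 = 464100.

464100 hours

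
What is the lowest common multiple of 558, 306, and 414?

558 = 2 × 3^2 × 31
306 = 2 × 3^2 × 17
414 = 2 × 3^2 × 23
LCM(558, 306, 414) = 2 × 3^2 × 17 × 23 × 31 = 218178.

218178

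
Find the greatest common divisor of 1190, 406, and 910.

1190 = 2 × 5 × 7 × 17
406 = 2 × 7 × 29
910 = 2 × 5 × 7 × 13
gcd(1190, 406, 910) = 2 × 7 = 14.

14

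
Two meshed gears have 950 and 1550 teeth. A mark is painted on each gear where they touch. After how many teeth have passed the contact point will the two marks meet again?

29450 teeth

They coincide at every common multiple of the periods; the first is the LCM.
950 = 2 × 5^2 × 19
1550 = 2 × 5^2 × 31
LCM(950, 1550) = 2 × 5^2 × 19 × 31 = 29450.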